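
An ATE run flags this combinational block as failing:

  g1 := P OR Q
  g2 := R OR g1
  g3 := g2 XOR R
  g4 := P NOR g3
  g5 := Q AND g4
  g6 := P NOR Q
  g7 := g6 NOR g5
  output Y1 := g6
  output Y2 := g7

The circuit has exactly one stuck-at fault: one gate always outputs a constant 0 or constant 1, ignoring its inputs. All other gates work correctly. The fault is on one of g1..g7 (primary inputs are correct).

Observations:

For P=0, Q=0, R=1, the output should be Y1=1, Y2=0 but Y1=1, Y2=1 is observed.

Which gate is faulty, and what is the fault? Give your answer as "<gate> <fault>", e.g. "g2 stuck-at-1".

g7 stuck-at-1

Fault-free values for test 1 (P=0, Q=0, R=1): g1=0, g2=1, g3=0, g4=1, g5=0, g6=1, g7=0, giving Y1=1, Y2=0. Observed Y1=1, Y2=1.
Test 1: faults giving observed Y1=1, Y2=1 are {g7 stuck-at-1}.
Only g7 stuck-at-1 is consistent with every test.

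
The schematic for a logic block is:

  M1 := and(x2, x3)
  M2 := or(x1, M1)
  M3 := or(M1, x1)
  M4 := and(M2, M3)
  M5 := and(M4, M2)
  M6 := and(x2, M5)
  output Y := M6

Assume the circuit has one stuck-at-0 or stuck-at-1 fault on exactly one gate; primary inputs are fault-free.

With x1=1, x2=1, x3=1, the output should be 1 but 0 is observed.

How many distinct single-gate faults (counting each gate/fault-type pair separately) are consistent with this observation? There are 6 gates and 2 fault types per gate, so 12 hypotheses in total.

5

Fault-free: M1=1, M2=1, M3=1, M4=1, M5=1, M6=1 → 1. Observed 0.
  M1 stuck-at-0: output 1 ✗
  M1 stuck-at-1: output 1 ✗
  M2 stuck-at-0: output 0 ✓
  M2 stuck-at-1: output 1 ✗
  M3 stuck-at-0: output 0 ✓
  M3 stuck-at-1: output 1 ✗
  M4 stuck-at-0: output 0 ✓
  M4 stuck-at-1: output 1 ✗
  M5 stuck-at-0: output 0 ✓
  M5 stuck-at-1: output 1 ✗
  M6 stuck-at-0: output 0 ✓
  M6 stuck-at-1: output 1 ✗
Consistent faults: {M2 stuck-at-0, M3 stuck-at-0, M4 stuck-at-0, M5 stuck-at-0, M6 stuck-at-0} — 5 in all.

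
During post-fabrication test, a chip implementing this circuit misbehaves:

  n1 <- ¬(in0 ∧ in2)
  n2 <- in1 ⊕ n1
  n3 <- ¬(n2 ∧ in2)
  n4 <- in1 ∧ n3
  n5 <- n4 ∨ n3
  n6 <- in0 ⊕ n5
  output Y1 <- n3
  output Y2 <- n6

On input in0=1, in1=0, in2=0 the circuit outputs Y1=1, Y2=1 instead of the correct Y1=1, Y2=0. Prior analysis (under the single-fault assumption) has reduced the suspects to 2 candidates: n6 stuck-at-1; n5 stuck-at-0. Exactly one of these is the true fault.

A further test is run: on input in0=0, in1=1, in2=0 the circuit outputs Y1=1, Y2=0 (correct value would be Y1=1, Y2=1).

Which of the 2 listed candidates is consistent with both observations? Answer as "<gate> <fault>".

Evaluate each candidate on input in0=0, in1=1, in2=0:
  n6 stuck-at-1: n1=1, n2=0, n3=1, n4=1, n5=1, n6=1 [stuck-at-1] → Y1=1, Y2=1 — eliminated
  n5 stuck-at-0: n1=1, n2=0, n3=1, n4=1, n5=0 [stuck-at-0], n6=0 → Y1=1, Y2=0 — matches
Only n5 stuck-at-0 reproduces the observed Y1=1, Y2=0.

n5 stuck-at-0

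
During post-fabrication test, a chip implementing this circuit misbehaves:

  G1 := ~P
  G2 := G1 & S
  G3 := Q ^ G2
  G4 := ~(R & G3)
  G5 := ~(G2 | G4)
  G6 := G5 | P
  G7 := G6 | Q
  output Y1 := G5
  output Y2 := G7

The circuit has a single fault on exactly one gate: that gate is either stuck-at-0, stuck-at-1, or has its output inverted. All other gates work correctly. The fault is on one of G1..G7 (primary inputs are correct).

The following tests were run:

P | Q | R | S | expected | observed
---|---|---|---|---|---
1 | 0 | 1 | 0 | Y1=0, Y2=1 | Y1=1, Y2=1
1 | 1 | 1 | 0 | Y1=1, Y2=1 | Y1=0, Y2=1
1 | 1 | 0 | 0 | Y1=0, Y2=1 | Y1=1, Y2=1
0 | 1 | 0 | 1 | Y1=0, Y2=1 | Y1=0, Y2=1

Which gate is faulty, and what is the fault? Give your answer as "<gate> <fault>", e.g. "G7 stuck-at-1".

Fault-free values for test 1 (P=1, Q=0, R=1, S=0): G1=0, G2=0, G3=0, G4=1, G5=0, G6=1, G7=1, giving Y1=0, Y2=1. Observed Y1=1, Y2=1.
Test 1: faults giving observed Y1=1, Y2=1 are {G3 stuck-at-1, G3 inverted output, G4 stuck-at-0, G4 inverted output, G5 stuck-at-1, G5 inverted output}.
Test 2 (P=1, Q=1, R=1, S=0): fault-free G1=0, G2=0, G3=1, G4=0, G5=1, G6=1, G7=1 → Y1=1, Y2=1; observed Y1=0, Y2=1. Eliminates G3 stuck-at-1, G4 stuck-at-0, G5 stuck-at-1.
Test 3 (P=1, Q=1, R=0, S=0): fault-free G1=0, G2=0, G3=1, G4=1, G5=0, G6=1, G7=1 → Y1=0, Y2=1; observed Y1=1, Y2=1. Eliminates G3 inverted output.
Test 4 (P=0, Q=1, R=0, S=1): fault-free G1=1, G2=1, G3=0, G4=1, G5=0, G6=0, G7=1 → Y1=0, Y2=1; observed Y1=0, Y2=1. Eliminates G5 inverted output.
Only G4 inverted output is consistent with every test.

G4 inverted output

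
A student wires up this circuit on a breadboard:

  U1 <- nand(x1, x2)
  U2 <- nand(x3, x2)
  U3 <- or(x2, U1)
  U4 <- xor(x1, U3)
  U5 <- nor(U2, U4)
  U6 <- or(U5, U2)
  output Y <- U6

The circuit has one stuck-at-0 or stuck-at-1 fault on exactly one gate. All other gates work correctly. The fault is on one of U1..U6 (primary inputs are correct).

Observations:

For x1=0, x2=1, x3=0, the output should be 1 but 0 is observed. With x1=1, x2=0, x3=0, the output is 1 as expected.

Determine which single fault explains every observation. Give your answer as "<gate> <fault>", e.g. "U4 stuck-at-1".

U2 stuck-at-0

Fault-free values for test 1 (x1=0, x2=1, x3=0): U1=1, U2=1, U3=1, U4=1, U5=0, U6=1, giving Y=1. Observed 0.
Test 1: faults giving observed 0 are {U2 stuck-at-0, U6 stuck-at-0}.
Test 2 (x1=1, x2=0, x3=0): fault-free U1=1, U2=1, U3=1, U4=0, U5=0, U6=1 → 1; observed 1. Eliminates U6 stuck-at-0.
Only U2 stuck-at-0 is consistent with every test.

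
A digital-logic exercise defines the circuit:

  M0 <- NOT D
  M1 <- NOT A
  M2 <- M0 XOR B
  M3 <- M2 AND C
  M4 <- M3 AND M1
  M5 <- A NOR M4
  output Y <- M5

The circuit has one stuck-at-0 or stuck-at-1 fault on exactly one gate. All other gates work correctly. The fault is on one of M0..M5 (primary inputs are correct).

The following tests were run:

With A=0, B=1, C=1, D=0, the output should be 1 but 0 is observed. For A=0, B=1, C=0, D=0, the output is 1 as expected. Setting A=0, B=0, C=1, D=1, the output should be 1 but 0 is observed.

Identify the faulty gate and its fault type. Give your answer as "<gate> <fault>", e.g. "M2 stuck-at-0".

M2 stuck-at-1

Fault-free values for test 1 (A=0, B=1, C=1, D=0): M0=1, M1=1, M2=0, M3=0, M4=0, M5=1, giving Y=1. Observed 0.
Test 1: faults giving observed 0 are {M0 stuck-at-0, M2 stuck-at-1, M3 stuck-at-1, M4 stuck-at-1, M5 stuck-at-0}.
Test 2 (A=0, B=1, C=0, D=0): fault-free M0=1, M1=1, M2=0, M3=0, M4=0, M5=1 → 1; observed 1. Eliminates M3 stuck-at-1, M4 stuck-at-1, M5 stuck-at-0.
Test 3 (A=0, B=0, C=1, D=1): fault-free M0=0, M1=1, M2=0, M3=0, M4=0, M5=1 → 1; observed 0. Eliminates M0 stuck-at-0.
Only M2 stuck-at-1 is consistent with every test.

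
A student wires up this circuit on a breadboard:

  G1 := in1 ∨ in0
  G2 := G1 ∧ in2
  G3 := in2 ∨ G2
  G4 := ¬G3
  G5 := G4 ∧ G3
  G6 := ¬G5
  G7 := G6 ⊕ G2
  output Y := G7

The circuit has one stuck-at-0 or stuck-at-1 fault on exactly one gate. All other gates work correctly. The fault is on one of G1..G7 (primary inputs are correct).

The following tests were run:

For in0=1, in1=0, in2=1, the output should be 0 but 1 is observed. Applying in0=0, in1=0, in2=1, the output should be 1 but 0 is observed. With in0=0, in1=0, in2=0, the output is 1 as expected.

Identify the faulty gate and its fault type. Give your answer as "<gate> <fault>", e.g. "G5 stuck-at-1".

G4 stuck-at-1

Fault-free values for test 1 (in0=1, in1=0, in2=1): G1=1, G2=1, G3=1, G4=0, G5=0, G6=1, G7=0, giving Y=0. Observed 1.
Test 1: faults giving observed 1 are {G1 stuck-at-0, G2 stuck-at-0, G4 stuck-at-1, G5 stuck-at-1, G6 stuck-at-0, G7 stuck-at-1}.
Test 2 (in0=0, in1=0, in2=1): fault-free G1=0, G2=0, G3=1, G4=0, G5=0, G6=1, G7=1 → 1; observed 0. Eliminates G1 stuck-at-0, G2 stuck-at-0, G7 stuck-at-1.
Test 3 (in0=0, in1=0, in2=0): fault-free G1=0, G2=0, G3=0, G4=1, G5=0, G6=1, G7=1 → 1; observed 1. Eliminates G5 stuck-at-1, G6 stuck-at-0.
Only G4 stuck-at-1 is consistent with every test.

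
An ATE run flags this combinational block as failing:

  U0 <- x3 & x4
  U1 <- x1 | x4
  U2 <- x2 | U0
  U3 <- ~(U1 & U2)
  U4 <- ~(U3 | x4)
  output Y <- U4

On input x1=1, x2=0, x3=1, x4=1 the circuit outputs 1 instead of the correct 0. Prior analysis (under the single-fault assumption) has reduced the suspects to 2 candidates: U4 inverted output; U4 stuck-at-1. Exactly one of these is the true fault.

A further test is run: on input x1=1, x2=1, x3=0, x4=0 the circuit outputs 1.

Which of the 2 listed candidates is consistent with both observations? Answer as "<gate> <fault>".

Evaluate each candidate on input x1=1, x2=1, x3=0, x4=0:
  U4 inverted output: U0=0, U1=1, U2=1, U3=0, U4=0 [inverted output] → 0 — eliminated
  U4 stuck-at-1: U0=0, U1=1, U2=1, U3=0, U4=1 [stuck-at-1] → 1 — matches
Only U4 stuck-at-1 reproduces the observed 1.

U4 stuck-at-1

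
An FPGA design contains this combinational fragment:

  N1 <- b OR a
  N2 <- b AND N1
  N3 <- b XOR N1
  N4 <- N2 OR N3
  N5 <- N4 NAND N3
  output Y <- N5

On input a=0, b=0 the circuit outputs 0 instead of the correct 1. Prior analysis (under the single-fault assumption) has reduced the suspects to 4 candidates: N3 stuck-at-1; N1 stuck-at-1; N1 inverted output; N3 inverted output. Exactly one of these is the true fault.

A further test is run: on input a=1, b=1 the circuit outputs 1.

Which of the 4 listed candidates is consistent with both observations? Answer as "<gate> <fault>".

N1 stuck-at-1

Evaluate each candidate on input a=1, b=1:
  N3 stuck-at-1: N1=1, N2=1, N3=1 [stuck-at-1], N4=1, N5=0 → 0 — eliminated
  N1 stuck-at-1: N1=1 [stuck-at-1], N2=1, N3=0, N4=1, N5=1 → 1 — matches
  N1 inverted output: N1=0 [inverted output], N2=0, N3=1, N4=1, N5=0 → 0 — eliminated
  N3 inverted output: N1=1, N2=1, N3=1 [inverted output], N4=1, N5=0 → 0 — eliminated
Only N1 stuck-at-1 reproduces the observed 1.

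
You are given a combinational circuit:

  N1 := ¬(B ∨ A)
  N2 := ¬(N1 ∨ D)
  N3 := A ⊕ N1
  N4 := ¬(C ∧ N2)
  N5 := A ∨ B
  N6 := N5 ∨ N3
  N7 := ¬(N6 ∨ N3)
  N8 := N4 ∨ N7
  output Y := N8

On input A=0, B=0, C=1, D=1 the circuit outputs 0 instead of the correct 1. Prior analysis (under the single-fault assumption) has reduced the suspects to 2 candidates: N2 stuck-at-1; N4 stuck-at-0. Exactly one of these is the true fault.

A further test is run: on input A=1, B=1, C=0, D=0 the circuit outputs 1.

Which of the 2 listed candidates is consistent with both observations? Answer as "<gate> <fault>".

Evaluate each candidate on input A=1, B=1, C=0, D=0:
  N2 stuck-at-1: N1=0, N2=1 [stuck-at-1], N3=1, N4=1, N5=1, N6=1, N7=0, N8=1 → 1 — matches
  N4 stuck-at-0: N1=0, N2=1, N3=1, N4=0 [stuck-at-0], N5=1, N6=1, N7=0, N8=0 → 0 — eliminated
Only N2 stuck-at-1 reproduces the observed 1.

N2 stuck-at-1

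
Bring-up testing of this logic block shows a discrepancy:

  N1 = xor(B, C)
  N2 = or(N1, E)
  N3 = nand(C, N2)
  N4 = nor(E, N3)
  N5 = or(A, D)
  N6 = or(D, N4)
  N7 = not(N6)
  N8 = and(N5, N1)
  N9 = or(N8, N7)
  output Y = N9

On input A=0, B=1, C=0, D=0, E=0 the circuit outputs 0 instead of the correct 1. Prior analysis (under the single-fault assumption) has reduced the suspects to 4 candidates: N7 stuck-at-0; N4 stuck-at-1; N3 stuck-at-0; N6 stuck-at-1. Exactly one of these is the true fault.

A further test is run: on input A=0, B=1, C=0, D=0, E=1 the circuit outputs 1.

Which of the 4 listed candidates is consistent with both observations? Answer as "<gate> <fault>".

Evaluate each candidate on input A=0, B=1, C=0, D=0, E=1:
  N7 stuck-at-0: N1=1, N2=1, N3=1, N4=0, N5=0, N6=0, N7=0 [stuck-at-0], N8=0, N9=0 → 0 — eliminated
  N4 stuck-at-1: N1=1, N2=1, N3=1, N4=1 [stuck-at-1], N5=0, N6=1, N7=0, N8=0, N9=0 → 0 — eliminated
  N3 stuck-at-0: N1=1, N2=1, N3=0 [stuck-at-0], N4=0, N5=0, N6=0, N7=1, N8=0, N9=1 → 1 — matches
  N6 stuck-at-1: N1=1, N2=1, N3=1, N4=0, N5=0, N6=1 [stuck-at-1], N7=0, N8=0, N9=0 → 0 — eliminated
Only N3 stuck-at-0 reproduces the observed 1.

N3 stuck-at-0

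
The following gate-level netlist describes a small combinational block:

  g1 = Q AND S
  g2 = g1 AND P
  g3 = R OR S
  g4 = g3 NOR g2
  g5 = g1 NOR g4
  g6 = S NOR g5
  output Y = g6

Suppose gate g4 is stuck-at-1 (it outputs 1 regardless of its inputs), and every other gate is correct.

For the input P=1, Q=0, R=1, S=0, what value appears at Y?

Propagate with g4 forced: g1=0, g2=0, g3=1, g4=1 [stuck-at-1], g5=0, g6=1.
So Y = 1. (Without the fault it would be 0.)

1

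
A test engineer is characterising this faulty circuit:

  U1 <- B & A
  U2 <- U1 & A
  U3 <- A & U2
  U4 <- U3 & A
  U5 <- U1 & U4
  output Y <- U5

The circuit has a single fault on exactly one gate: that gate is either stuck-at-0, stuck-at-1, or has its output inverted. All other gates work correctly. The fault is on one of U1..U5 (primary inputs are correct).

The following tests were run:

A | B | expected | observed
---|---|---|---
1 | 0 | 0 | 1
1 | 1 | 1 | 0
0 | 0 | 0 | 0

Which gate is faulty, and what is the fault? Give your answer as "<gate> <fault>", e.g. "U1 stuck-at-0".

Fault-free values for test 1 (A=1, B=0): U1=0, U2=0, U3=0, U4=0, U5=0, giving Y=0. Observed 1.
Test 1: faults giving observed 1 are {U1 stuck-at-1, U1 inverted output, U5 stuck-at-1, U5 inverted output}.
Test 2 (A=1, B=1): fault-free U1=1, U2=1, U3=1, U4=1, U5=1 → 1; observed 0. Eliminates U1 stuck-at-1, U5 stuck-at-1.
Test 3 (A=0, B=0): fault-free U1=0, U2=0, U3=0, U4=0, U5=0 → 0; observed 0. Eliminates U5 inverted output.
Only U1 inverted output is consistent with every test.

U1 inverted output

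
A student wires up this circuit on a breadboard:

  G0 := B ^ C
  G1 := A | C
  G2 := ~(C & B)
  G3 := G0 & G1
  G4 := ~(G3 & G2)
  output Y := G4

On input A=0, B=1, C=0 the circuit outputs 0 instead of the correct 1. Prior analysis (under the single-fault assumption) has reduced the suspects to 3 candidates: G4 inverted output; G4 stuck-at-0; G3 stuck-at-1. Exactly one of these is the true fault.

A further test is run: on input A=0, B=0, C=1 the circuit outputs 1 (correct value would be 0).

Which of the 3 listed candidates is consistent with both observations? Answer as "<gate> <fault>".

Evaluate each candidate on input A=0, B=0, C=1:
  G4 inverted output: G0=1, G1=1, G2=1, G3=1, G4=1 [inverted output] → 1 — matches
  G4 stuck-at-0: G0=1, G1=1, G2=1, G3=1, G4=0 [stuck-at-0] → 0 — eliminated
  G3 stuck-at-1: G0=1, G1=1, G2=1, G3=1 [stuck-at-1], G4=0 → 0 — eliminated
Only G4 inverted output reproduces the observed 1.

G4 inverted output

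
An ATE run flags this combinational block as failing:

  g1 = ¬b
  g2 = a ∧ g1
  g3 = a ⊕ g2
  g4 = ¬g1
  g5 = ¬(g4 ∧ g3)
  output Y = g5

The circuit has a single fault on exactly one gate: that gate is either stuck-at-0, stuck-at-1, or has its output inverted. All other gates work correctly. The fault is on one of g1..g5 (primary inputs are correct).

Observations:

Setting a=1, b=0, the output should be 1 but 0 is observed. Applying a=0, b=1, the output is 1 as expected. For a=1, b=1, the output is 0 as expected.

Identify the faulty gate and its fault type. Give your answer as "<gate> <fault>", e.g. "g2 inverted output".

Fault-free values for test 1 (a=1, b=0): g1=1, g2=1, g3=0, g4=0, g5=1, giving Y=1. Observed 0.
Test 1: faults giving observed 0 are {g1 stuck-at-0, g1 inverted output, g5 stuck-at-0, g5 inverted output}.
Test 2 (a=0, b=1): fault-free g1=0, g2=0, g3=0, g4=1, g5=1 → 1; observed 1. Eliminates g5 stuck-at-0, g5 inverted output.
Test 3 (a=1, b=1): fault-free g1=0, g2=0, g3=1, g4=1, g5=0 → 0; observed 0. Eliminates g1 inverted output.
Only g1 stuck-at-0 is consistent with every test.

g1 stuck-at-0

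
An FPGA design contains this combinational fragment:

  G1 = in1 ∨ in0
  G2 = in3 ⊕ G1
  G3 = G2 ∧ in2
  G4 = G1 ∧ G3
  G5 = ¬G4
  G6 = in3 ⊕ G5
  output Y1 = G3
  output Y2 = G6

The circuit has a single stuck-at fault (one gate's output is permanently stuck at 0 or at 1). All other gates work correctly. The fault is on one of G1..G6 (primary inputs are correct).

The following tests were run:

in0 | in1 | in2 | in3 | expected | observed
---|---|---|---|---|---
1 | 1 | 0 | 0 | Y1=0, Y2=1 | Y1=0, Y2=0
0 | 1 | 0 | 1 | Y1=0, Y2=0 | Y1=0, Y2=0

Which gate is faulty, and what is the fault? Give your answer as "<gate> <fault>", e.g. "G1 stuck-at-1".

G6 stuck-at-0

Fault-free values for test 1 (in0=1, in1=1, in2=0, in3=0): G1=1, G2=1, G3=0, G4=0, G5=1, G6=1, giving Y1=0, Y2=1. Observed Y1=0, Y2=0.
Test 1: faults giving observed Y1=0, Y2=0 are {G4 stuck-at-1, G5 stuck-at-0, G6 stuck-at-0}.
Test 2 (in0=0, in1=1, in2=0, in3=1): fault-free G1=1, G2=0, G3=0, G4=0, G5=1, G6=0 → Y1=0, Y2=0; observed Y1=0, Y2=0. Eliminates G4 stuck-at-1, G5 stuck-at-0.
Only G6 stuck-at-0 is consistent with every test.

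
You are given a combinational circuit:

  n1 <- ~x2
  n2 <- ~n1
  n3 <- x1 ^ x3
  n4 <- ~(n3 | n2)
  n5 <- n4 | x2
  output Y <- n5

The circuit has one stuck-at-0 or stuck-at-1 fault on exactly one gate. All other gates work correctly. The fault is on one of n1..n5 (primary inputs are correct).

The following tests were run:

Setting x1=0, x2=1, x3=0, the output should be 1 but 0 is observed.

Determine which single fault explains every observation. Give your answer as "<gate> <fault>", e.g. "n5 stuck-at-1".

Fault-free values for test 1 (x1=0, x2=1, x3=0): n1=0, n2=1, n3=0, n4=0, n5=1, giving Y=1. Observed 0.
Test 1: faults giving observed 0 are {n5 stuck-at-0}.
Only n5 stuck-at-0 is consistent with every test.

n5 stuck-at-0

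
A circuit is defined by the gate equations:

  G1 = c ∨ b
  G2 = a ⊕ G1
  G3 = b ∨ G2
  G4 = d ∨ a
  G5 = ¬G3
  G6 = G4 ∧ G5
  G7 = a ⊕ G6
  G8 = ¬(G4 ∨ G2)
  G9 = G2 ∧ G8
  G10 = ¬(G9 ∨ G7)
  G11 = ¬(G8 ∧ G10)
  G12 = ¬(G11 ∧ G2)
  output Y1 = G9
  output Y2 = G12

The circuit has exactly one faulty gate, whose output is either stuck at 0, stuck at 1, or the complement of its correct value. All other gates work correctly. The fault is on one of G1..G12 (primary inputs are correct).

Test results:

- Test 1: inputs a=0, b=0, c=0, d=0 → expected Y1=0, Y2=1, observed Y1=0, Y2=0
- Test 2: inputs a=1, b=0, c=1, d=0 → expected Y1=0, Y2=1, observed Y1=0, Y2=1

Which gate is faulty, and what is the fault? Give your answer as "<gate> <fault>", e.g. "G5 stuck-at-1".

G1 stuck-at-1

Fault-free values for test 1 (a=0, b=0, c=0, d=0): G1=0, G2=0, G3=0, G4=0, G5=1, G6=0, G7=0, G8=1, G9=0, G10=1, G11=0, G12=1, giving Y1=0, Y2=1. Observed Y1=0, Y2=0.
Test 1: faults giving observed Y1=0, Y2=0 are {G1 stuck-at-1, G1 inverted output, G2 stuck-at-1, G2 inverted output, G12 stuck-at-0, G12 inverted output}.
Test 2 (a=1, b=0, c=1, d=0): fault-free G1=1, G2=0, G3=0, G4=1, G5=1, G6=1, G7=0, G8=0, G9=0, G10=1, G11=1, G12=1 → Y1=0, Y2=1; observed Y1=0, Y2=1. Eliminates G1 inverted output, G2 stuck-at-1, G2 inverted output, G12 stuck-at-0, G12 inverted output.
Only G1 stuck-at-1 is consistent with every test.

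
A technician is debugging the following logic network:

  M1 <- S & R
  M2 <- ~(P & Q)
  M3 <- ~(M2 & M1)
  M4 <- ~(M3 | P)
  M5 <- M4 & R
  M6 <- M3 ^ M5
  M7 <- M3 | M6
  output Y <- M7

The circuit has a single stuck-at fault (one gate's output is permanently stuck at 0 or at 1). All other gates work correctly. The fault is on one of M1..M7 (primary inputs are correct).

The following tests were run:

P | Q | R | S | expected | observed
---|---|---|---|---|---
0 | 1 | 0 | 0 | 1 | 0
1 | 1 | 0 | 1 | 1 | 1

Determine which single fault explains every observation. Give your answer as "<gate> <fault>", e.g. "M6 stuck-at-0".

M1 stuck-at-1

Fault-free values for test 1 (P=0, Q=1, R=0, S=0): M1=0, M2=1, M3=1, M4=0, M5=0, M6=1, M7=1, giving Y=1. Observed 0.
Test 1: faults giving observed 0 are {M1 stuck-at-1, M3 stuck-at-0, M7 stuck-at-0}.
Test 2 (P=1, Q=1, R=0, S=1): fault-free M1=0, M2=0, M3=1, M4=0, M5=0, M6=1, M7=1 → 1; observed 1. Eliminates M3 stuck-at-0, M7 stuck-at-0.
Only M1 stuck-at-1 is consistent with every test.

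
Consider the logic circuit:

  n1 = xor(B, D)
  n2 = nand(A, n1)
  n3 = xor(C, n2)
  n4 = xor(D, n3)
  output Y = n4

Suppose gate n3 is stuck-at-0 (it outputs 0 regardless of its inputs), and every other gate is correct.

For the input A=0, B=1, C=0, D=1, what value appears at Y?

1

Propagate with n3 forced: n1=0, n2=1, n3=0 [stuck-at-0], n4=1.
So Y = 1. (Without the fault it would be 0.)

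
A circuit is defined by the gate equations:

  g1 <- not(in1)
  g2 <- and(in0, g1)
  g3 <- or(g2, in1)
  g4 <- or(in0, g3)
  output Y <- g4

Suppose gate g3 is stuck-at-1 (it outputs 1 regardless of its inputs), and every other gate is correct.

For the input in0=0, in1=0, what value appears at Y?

1

Propagate with g3 forced: g1=1, g2=0, g3=1 [stuck-at-1], g4=1.
So Y = 1. (Without the fault it would be 0.)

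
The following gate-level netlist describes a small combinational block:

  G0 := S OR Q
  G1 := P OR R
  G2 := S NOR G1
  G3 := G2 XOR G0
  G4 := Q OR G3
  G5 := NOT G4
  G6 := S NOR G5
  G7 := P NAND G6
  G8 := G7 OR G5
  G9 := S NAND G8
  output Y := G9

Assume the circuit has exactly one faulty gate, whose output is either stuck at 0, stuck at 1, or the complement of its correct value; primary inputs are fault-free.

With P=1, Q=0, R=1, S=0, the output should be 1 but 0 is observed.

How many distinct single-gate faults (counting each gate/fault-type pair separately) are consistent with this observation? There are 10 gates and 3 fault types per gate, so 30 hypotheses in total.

Fault-free: G0=0, G1=1, G2=0, G3=0, G4=0, G5=1, G6=0, G7=1, G8=1, G9=1 → 1. Observed 0.
  G0: none of the 3 fault types match ✗
  G1: none of the 3 fault types match ✗
  G2: none of the 3 fault types match ✗
  G3: none of the 3 fault types match ✗
  G4: none of the 3 fault types match ✗
  G5: none of the 3 fault types match ✗
  G6: none of the 3 fault types match ✗
  G7: none of the 3 fault types match ✗
  G8: none of the 3 fault types match ✗
  G9: stuck-at-0, inverted output ✓; others ✗
Consistent faults: {G9 stuck-at-0, G9 inverted output} — 2 in all.

2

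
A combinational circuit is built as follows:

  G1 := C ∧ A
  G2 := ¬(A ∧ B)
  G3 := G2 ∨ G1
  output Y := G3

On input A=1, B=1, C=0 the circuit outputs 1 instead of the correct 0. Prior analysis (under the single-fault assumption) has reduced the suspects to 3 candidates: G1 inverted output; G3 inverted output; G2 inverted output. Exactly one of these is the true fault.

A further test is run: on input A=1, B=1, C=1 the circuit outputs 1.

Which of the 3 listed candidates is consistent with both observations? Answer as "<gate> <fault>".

G2 inverted output

Evaluate each candidate on input A=1, B=1, C=1:
  G1 inverted output: G1=0 [inverted output], G2=0, G3=0 → 0 — eliminated
  G3 inverted output: G1=1, G2=0, G3=0 [inverted output] → 0 — eliminated
  G2 inverted output: G1=1, G2=1 [inverted output], G3=1 → 1 — matches
Only G2 inverted output reproduces the observed 1.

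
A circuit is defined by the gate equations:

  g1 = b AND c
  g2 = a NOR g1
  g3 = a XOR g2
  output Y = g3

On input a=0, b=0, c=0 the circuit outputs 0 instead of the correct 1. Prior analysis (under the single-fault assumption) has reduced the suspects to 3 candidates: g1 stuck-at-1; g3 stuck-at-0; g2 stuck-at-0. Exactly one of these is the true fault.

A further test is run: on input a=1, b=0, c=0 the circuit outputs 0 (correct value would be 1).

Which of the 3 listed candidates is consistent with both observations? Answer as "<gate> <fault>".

g3 stuck-at-0

Evaluate each candidate on input a=1, b=0, c=0:
  g1 stuck-at-1: g1=1 [stuck-at-1], g2=0, g3=1 → 1 — eliminated
  g3 stuck-at-0: g1=0, g2=0, g3=0 [stuck-at-0] → 0 — matches
  g2 stuck-at-0: g1=0, g2=0 [stuck-at-0], g3=1 → 1 — eliminated
Only g3 stuck-at-0 reproduces the observed 0.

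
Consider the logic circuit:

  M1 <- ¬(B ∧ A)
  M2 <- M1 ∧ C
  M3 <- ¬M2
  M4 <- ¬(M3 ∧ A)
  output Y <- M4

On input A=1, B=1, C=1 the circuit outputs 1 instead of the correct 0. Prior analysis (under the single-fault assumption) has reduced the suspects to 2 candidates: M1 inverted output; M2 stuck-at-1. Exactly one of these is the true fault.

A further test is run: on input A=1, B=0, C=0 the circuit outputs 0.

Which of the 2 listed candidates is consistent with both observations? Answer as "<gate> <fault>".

M1 inverted output

Evaluate each candidate on input A=1, B=0, C=0:
  M1 inverted output: M1=0 [inverted output], M2=0, M3=1, M4=0 → 0 — matches
  M2 stuck-at-1: M1=1, M2=1 [stuck-at-1], M3=0, M4=1 → 1 — eliminated
Only M1 inverted output reproduces the observed 0.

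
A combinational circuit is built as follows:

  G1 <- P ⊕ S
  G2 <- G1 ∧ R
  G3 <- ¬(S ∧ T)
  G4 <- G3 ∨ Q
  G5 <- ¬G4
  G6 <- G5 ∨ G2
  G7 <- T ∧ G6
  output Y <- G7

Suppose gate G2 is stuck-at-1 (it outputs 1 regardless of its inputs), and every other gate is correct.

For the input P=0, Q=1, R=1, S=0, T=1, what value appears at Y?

Propagate with G2 forced: G1=0, G2=1 [stuck-at-1], G3=1, G4=1, G5=0, G6=1, G7=1.
So Y = 1. (Without the fault it would be 0.)

1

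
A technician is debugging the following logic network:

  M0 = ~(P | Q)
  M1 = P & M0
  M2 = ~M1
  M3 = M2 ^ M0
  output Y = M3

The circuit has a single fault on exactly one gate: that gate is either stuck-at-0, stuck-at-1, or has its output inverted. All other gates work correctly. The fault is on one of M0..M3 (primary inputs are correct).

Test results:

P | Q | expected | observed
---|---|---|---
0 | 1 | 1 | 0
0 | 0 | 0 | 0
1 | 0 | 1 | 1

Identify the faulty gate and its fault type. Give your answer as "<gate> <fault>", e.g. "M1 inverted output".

Fault-free values for test 1 (P=0, Q=1): M0=0, M1=0, M2=1, M3=1, giving Y=1. Observed 0.
Test 1: faults giving observed 0 are {M0 stuck-at-1, M0 inverted output, M1 stuck-at-1, M1 inverted output, M2 stuck-at-0, M2 inverted output, M3 stuck-at-0, M3 inverted output}.
Test 2 (P=0, Q=0): fault-free M0=1, M1=0, M2=1, M3=0 → 0; observed 0. Eliminates M0 inverted output, M1 stuck-at-1, M1 inverted output, M2 stuck-at-0, M2 inverted output, M3 inverted output.
Test 3 (P=1, Q=0): fault-free M0=0, M1=0, M2=1, M3=1 → 1; observed 1. Eliminates M3 stuck-at-0.
Only M0 stuck-at-1 is consistent with every test.

M0 stuck-at-1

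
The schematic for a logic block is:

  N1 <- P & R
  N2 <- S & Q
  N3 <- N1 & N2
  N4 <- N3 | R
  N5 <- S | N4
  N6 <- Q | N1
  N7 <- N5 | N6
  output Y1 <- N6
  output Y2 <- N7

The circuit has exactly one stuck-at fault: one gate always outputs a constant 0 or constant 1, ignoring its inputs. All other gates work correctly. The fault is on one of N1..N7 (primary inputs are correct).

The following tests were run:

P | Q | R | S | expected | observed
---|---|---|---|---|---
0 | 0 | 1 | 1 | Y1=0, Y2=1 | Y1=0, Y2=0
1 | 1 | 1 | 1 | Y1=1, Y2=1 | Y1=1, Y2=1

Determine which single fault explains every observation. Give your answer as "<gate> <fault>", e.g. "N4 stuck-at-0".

N5 stuck-at-0

Fault-free values for test 1 (P=0, Q=0, R=1, S=1): N1=0, N2=0, N3=0, N4=1, N5=1, N6=0, N7=1, giving Y1=0, Y2=1. Observed Y1=0, Y2=0.
Test 1: faults giving observed Y1=0, Y2=0 are {N5 stuck-at-0, N7 stuck-at-0}.
Test 2 (P=1, Q=1, R=1, S=1): fault-free N1=1, N2=1, N3=1, N4=1, N5=1, N6=1, N7=1 → Y1=1, Y2=1; observed Y1=1, Y2=1. Eliminates N7 stuck-at-0.
Only N5 stuck-at-0 is consistent with every test.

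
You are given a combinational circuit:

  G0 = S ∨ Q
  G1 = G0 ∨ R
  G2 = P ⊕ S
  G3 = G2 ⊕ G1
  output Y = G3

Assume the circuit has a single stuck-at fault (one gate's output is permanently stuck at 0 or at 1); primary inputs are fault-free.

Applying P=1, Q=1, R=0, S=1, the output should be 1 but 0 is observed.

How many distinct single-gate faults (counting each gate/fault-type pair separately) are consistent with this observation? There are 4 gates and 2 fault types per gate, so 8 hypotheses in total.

4

Fault-free: G0=1, G1=1, G2=0, G3=1 → 1. Observed 0.
  G0 stuck-at-0: output 0 ✓
  G0 stuck-at-1: output 1 ✗
  G1 stuck-at-0: output 0 ✓
  G1 stuck-at-1: output 1 ✗
  G2 stuck-at-0: output 1 ✗
  G2 stuck-at-1: output 0 ✓
  G3 stuck-at-0: output 0 ✓
  G3 stuck-at-1: output 1 ✗
Consistent faults: {G0 stuck-at-0, G1 stuck-at-0, G2 stuck-at-1, G3 stuck-at-0} — 4 in all.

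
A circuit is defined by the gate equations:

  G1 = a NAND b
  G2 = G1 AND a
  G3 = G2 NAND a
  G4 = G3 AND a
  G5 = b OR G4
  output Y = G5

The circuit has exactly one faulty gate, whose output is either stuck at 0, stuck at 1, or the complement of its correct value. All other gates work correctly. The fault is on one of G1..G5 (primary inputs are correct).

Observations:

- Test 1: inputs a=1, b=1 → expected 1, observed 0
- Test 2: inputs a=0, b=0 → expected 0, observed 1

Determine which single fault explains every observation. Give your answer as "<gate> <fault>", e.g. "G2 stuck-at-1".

G5 inverted output

Fault-free values for test 1 (a=1, b=1): G1=0, G2=0, G3=1, G4=1, G5=1, giving Y=1. Observed 0.
Test 1: faults giving observed 0 are {G5 stuck-at-0, G5 inverted output}.
Test 2 (a=0, b=0): fault-free G1=1, G2=0, G3=1, G4=0, G5=0 → 0; observed 1. Eliminates G5 stuck-at-0.
Only G5 inverted output is consistent with every test.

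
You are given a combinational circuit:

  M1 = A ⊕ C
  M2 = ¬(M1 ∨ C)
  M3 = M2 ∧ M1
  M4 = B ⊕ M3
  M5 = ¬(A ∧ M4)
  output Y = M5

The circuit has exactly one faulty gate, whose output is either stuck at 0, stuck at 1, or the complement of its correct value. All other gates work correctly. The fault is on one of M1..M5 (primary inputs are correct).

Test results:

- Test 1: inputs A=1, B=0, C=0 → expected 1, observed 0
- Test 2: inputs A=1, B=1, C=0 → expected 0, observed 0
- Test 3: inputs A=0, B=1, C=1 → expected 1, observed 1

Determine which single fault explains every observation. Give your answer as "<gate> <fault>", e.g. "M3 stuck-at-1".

M4 stuck-at-1

Fault-free values for test 1 (A=1, B=0, C=0): M1=1, M2=0, M3=0, M4=0, M5=1, giving Y=1. Observed 0.
Test 1: faults giving observed 0 are {M2 stuck-at-1, M2 inverted output, M3 stuck-at-1, M3 inverted output, M4 stuck-at-1, M4 inverted output, M5 stuck-at-0, M5 inverted output}.
Test 2 (A=1, B=1, C=0): fault-free M1=1, M2=0, M3=0, M4=1, M5=0 → 0; observed 0. Eliminates M2 stuck-at-1, M2 inverted output, M3 stuck-at-1, M3 inverted output, M4 inverted output, M5 inverted output.
Test 3 (A=0, B=1, C=1): fault-free M1=1, M2=0, M3=0, M4=1, M5=1 → 1; observed 1. Eliminates M5 stuck-at-0.
Only M4 stuck-at-1 is consistent with every test.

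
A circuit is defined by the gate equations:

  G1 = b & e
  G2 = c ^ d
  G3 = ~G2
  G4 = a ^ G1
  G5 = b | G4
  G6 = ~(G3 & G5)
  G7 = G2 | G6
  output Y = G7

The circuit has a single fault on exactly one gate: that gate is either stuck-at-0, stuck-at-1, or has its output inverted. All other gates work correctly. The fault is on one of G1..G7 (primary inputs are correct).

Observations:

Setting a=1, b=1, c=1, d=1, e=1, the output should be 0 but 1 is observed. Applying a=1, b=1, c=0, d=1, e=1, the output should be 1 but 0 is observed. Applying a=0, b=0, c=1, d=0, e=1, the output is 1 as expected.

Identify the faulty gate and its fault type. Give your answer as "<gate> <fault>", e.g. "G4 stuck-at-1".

Fault-free values for test 1 (a=1, b=1, c=1, d=1, e=1): G1=1, G2=0, G3=1, G4=0, G5=1, G6=0, G7=0, giving Y=0. Observed 1.
Test 1: faults giving observed 1 are {G2 stuck-at-1, G2 inverted output, G3 stuck-at-0, G3 inverted output, G5 stuck-at-0, G5 inverted output, G6 stuck-at-1, G6 inverted output, G7 stuck-at-1, G7 inverted output}.
Test 2 (a=1, b=1, c=0, d=1, e=1): fault-free G1=1, G2=1, G3=0, G4=0, G5=1, G6=1, G7=1 → 1; observed 0. Eliminates G2 stuck-at-1, G3 stuck-at-0, G3 inverted output, G5 stuck-at-0, G5 inverted output, G6 stuck-at-1, G6 inverted output, G7 stuck-at-1.
Test 3 (a=0, b=0, c=1, d=0, e=1): fault-free G1=0, G2=1, G3=0, G4=0, G5=0, G6=1, G7=1 → 1; observed 1. Eliminates G7 inverted output.
Only G2 inverted output is consistent with every test.

G2 inverted output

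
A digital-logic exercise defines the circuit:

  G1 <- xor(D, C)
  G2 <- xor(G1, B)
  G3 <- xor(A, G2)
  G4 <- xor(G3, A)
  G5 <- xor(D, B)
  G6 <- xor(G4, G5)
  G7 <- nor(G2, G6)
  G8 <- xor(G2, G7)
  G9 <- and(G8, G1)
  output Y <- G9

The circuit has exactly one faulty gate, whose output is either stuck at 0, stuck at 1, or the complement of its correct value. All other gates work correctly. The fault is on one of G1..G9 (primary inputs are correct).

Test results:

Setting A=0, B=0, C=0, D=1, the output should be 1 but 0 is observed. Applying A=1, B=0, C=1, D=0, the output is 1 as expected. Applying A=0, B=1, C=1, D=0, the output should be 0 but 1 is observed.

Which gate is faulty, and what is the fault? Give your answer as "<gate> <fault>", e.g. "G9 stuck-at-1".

G2 inverted output

Fault-free values for test 1 (A=0, B=0, C=0, D=1): G1=1, G2=1, G3=1, G4=1, G5=1, G6=0, G7=0, G8=1, G9=1, giving Y=1. Observed 0.
Test 1: faults giving observed 0 are {G1 stuck-at-0, G1 inverted output, G2 stuck-at-0, G2 inverted output, G7 stuck-at-1, G7 inverted output, G8 stuck-at-0, G8 inverted output, G9 stuck-at-0, G9 inverted output}.
Test 2 (A=1, B=0, C=1, D=0): fault-free G1=1, G2=1, G3=0, G4=1, G5=0, G6=1, G7=0, G8=1, G9=1 → 1; observed 1. Eliminates G1 stuck-at-0, G1 inverted output, G7 stuck-at-1, G7 inverted output, G8 stuck-at-0, G8 inverted output, G9 stuck-at-0, G9 inverted output.
Test 3 (A=0, B=1, C=1, D=0): fault-free G1=1, G2=0, G3=0, G4=0, G5=1, G6=1, G7=0, G8=0, G9=0 → 0; observed 1. Eliminates G2 stuck-at-0.
Only G2 inverted output is consistent with every test.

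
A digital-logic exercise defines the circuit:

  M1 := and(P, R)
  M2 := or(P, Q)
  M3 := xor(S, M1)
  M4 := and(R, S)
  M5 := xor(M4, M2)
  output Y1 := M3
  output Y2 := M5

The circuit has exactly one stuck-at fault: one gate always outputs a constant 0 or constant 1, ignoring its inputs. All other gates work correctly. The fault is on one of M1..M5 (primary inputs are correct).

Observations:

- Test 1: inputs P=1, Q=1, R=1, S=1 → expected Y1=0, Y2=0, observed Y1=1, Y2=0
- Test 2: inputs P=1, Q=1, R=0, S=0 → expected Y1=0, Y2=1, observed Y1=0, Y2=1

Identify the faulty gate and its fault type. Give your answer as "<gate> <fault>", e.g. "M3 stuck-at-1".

M1 stuck-at-0

Fault-free values for test 1 (P=1, Q=1, R=1, S=1): M1=1, M2=1, M3=0, M4=1, M5=0, giving Y1=0, Y2=0. Observed Y1=1, Y2=0.
Test 1: faults giving observed Y1=1, Y2=0 are {M1 stuck-at-0, M3 stuck-at-1}.
Test 2 (P=1, Q=1, R=0, S=0): fault-free M1=0, M2=1, M3=0, M4=0, M5=1 → Y1=0, Y2=1; observed Y1=0, Y2=1. Eliminates M3 stuck-at-1.
Only M1 stuck-at-0 is consistent with every test.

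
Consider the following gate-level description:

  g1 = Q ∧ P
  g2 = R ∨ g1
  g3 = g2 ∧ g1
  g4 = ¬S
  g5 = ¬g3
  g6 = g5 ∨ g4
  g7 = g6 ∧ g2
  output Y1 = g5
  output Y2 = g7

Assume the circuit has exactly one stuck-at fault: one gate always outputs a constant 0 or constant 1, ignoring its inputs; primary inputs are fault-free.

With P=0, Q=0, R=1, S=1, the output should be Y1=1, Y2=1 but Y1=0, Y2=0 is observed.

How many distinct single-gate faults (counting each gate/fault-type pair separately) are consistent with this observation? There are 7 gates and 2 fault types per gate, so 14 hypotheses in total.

3

Fault-free: g1=0, g2=1, g3=0, g4=0, g5=1, g6=1, g7=1 → Y1=1, Y2=1. Observed Y1=0, Y2=0.
  g1 stuck-at-0: output Y1=1, Y2=1 ✗
  g1 stuck-at-1: output Y1=0, Y2=0 ✓
  g2 stuck-at-0: output Y1=1, Y2=0 ✗
  g2 stuck-at-1: output Y1=1, Y2=1 ✗
  g3 stuck-at-0: output Y1=1, Y2=1 ✗
  g3 stuck-at-1: output Y1=0, Y2=0 ✓
  g4 stuck-at-0: output Y1=1, Y2=1 ✗
  g4 stuck-at-1: output Y1=1, Y2=1 ✗
  g5 stuck-at-0: output Y1=0, Y2=0 ✓
  g5 stuck-at-1: output Y1=1, Y2=1 ✗
  g6 stuck-at-0: output Y1=1, Y2=0 ✗
  g6 stuck-at-1: output Y1=1, Y2=1 ✗
  g7 stuck-at-0: output Y1=1, Y2=0 ✗
  g7 stuck-at-1: output Y1=1, Y2=1 ✗
Consistent faults: {g1 stuck-at-1, g3 stuck-at-1, g5 stuck-at-0} — 3 in all.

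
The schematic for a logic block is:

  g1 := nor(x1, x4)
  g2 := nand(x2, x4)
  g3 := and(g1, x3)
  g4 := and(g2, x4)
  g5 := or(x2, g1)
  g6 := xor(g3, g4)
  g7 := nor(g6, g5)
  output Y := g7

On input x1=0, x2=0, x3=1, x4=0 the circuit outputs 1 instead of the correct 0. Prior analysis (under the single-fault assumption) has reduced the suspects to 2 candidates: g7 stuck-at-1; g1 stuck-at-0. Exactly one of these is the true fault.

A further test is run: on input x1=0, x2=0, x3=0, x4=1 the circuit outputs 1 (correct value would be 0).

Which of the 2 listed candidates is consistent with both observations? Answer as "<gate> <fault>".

Evaluate each candidate on input x1=0, x2=0, x3=0, x4=1:
  g7 stuck-at-1: g1=0, g2=1, g3=0, g4=1, g5=0, g6=1, g7=1 [stuck-at-1] → 1 — matches
  g1 stuck-at-0: g1=0 [stuck-at-0], g2=1, g3=0, g4=1, g5=0, g6=1, g7=0 → 0 — eliminated
Only g7 stuck-at-1 reproduces the observed 1.

g7 stuck-at-1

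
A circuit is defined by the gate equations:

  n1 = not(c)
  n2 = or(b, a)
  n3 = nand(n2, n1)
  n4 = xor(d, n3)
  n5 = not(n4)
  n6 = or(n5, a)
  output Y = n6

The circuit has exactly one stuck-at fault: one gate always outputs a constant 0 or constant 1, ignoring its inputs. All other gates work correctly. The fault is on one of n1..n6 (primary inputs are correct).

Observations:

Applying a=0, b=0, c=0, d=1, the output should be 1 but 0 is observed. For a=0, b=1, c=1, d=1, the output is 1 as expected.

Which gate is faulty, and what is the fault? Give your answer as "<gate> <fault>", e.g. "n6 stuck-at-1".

Fault-free values for test 1 (a=0, b=0, c=0, d=1): n1=1, n2=0, n3=1, n4=0, n5=1, n6=1, giving Y=1. Observed 0.
Test 1: faults giving observed 0 are {n2 stuck-at-1, n3 stuck-at-0, n4 stuck-at-1, n5 stuck-at-0, n6 stuck-at-0}.
Test 2 (a=0, b=1, c=1, d=1): fault-free n1=0, n2=1, n3=1, n4=0, n5=1, n6=1 → 1; observed 1. Eliminates n3 stuck-at-0, n4 stuck-at-1, n5 stuck-at-0, n6 stuck-at-0.
Only n2 stuck-at-1 is consistent with every test.

n2 stuck-at-1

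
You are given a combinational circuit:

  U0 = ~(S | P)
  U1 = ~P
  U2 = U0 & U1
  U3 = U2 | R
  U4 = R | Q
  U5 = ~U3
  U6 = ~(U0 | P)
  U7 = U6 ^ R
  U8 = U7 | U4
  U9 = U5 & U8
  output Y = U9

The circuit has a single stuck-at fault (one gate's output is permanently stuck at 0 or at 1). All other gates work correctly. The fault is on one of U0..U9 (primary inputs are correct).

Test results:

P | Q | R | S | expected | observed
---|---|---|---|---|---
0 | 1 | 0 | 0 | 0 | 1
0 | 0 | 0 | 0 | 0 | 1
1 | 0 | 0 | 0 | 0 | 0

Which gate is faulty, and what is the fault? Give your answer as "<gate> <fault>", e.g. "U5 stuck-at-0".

Fault-free values for test 1 (P=0, Q=1, R=0, S=0): U0=1, U1=1, U2=1, U3=1, U4=1, U5=0, U6=0, U7=0, U8=1, U9=0, giving Y=0. Observed 1.
Test 1: faults giving observed 1 are {U0 stuck-at-0, U1 stuck-at-0, U2 stuck-at-0, U3 stuck-at-0, U5 stuck-at-1, U9 stuck-at-1}.
Test 2 (P=0, Q=0, R=0, S=0): fault-free U0=1, U1=1, U2=1, U3=1, U4=0, U5=0, U6=0, U7=0, U8=0, U9=0 → 0; observed 1. Eliminates U1 stuck-at-0, U2 stuck-at-0, U3 stuck-at-0, U5 stuck-at-1.
Test 3 (P=1, Q=0, R=0, S=0): fault-free U0=0, U1=0, U2=0, U3=0, U4=0, U5=1, U6=0, U7=0, U8=0, U9=0 → 0; observed 0. Eliminates U9 stuck-at-1.
Only U0 stuck-at-0 is consistent with every test.

U0 stuck-at-0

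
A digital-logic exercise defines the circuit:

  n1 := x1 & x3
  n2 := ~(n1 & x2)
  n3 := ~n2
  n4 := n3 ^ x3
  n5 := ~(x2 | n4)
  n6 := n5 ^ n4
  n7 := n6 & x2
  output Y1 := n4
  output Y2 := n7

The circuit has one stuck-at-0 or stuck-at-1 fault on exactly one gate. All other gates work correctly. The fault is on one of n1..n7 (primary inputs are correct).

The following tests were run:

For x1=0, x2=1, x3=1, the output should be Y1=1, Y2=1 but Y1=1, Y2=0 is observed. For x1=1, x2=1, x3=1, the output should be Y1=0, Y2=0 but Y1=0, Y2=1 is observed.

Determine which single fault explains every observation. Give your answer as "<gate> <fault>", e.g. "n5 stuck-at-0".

n5 stuck-at-1

Fault-free values for test 1 (x1=0, x2=1, x3=1): n1=0, n2=1, n3=0, n4=1, n5=0, n6=1, n7=1, giving Y1=1, Y2=1. Observed Y1=1, Y2=0.
Test 1: faults giving observed Y1=1, Y2=0 are {n5 stuck-at-1, n6 stuck-at-0, n7 stuck-at-0}.
Test 2 (x1=1, x2=1, x3=1): fault-free n1=1, n2=0, n3=1, n4=0, n5=0, n6=0, n7=0 → Y1=0, Y2=0; observed Y1=0, Y2=1. Eliminates n6 stuck-at-0, n7 stuck-at-0.
Only n5 stuck-at-1 is consistent with every test.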